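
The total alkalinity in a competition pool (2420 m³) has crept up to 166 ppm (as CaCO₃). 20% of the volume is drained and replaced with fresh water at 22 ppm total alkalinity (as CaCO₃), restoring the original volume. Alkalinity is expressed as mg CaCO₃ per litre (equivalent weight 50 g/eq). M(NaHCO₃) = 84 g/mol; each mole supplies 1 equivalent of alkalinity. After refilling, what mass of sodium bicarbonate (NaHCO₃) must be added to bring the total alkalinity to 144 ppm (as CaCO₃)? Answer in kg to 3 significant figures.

27.6 kg

Volume: 2420 m³ = 2,420,000 L.
After draining 20% and refilling: 166 × 0.80 + 22 × 0.20 = 137.2 ppm.
Deficit to target: 144 − 137.2 = 6.8 mg/L.
As CaCO₃: 6.8 mg/L × 2,420,000 L = 16,460 g; ÷ 50 g/eq ÷ 1 = 329.1 mol NaHCO₃.
Mass: 329.1 × 84 = 27,650 g.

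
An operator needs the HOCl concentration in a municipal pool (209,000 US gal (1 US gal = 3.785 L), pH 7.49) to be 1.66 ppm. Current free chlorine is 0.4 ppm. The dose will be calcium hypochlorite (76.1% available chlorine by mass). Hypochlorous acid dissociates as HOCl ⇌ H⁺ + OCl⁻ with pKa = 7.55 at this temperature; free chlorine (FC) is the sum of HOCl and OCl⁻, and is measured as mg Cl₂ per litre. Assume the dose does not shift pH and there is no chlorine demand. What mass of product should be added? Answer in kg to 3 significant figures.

2.81 kg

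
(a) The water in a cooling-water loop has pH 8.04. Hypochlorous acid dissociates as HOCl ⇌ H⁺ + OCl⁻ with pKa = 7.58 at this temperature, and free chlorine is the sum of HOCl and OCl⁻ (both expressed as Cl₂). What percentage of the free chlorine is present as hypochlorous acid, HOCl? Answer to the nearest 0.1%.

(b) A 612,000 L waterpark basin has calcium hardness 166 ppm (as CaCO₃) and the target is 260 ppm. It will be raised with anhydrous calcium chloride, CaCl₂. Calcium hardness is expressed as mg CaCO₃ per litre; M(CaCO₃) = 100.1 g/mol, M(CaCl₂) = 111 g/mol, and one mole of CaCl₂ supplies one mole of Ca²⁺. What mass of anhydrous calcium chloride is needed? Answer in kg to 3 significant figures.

(a) [OCl⁻]/[HOCl] = 10^(pH − pKa) = 10^(8.04 − 7.58) = 10^0.46 = 2.884.
(a) Fraction as HOCl = 1 / (1 + 2.884) = 0.2575.

(b) Hardness to add: (260 − 166) = 94 mg/L as CaCO₃ × 612,000 L = 57,530 g as CaCO₃.
(b) Moles of Ca²⁺ (1 mol Ca²⁺ ≡ 1 mol CaCO₃): 57,530 / 100.1 g/mol = 574.7 mol.
(b) Mass of CaCl₂: 574.7 × 111 = 63,790 g.

(a) 25.7%; (b) 63.8 kg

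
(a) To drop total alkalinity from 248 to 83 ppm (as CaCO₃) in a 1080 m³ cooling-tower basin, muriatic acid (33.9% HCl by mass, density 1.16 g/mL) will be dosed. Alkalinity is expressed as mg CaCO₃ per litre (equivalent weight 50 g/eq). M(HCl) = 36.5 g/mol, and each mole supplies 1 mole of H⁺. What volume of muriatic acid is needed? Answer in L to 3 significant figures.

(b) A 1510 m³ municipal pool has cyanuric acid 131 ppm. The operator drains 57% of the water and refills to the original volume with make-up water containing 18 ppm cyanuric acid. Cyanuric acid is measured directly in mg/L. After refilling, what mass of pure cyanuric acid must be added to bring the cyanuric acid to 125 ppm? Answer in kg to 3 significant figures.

(a) 331 L; (b) 88.2 kg

(a) Volume: 1080 m³ = 1,080,000 L.
(a) Alkalinity to neutralize: (248 − 83) = 165 mg/L as CaCO₃ × 1,080,000 L = 178,200 g as CaCO₃.
(a) Equivalents of H⁺ required: 178,200 ÷ 50 g/eq = 3564 eq = 3564 mol HCl.
(a) Mass of HCl: 3564 × 36.5 = 130,100 g.
(a) Mass of 33.9% solution: 130,100 / 0.339 = 383,700 g.
(a) Volume: 383,700 g ÷ 1.16 g/mL = 330,800 mL.

(b) Volume: 1510 m³ = 1,510,000 L.
(b) After draining 57% and refilling: 131 × 0.43 + 18 × 0.57 = 66.59 ppm.
(b) Deficit to target: 125 − 66.59 = 58.41 mg/L.
(b) Mass: 58.41 mg/L × 1,510,000 L = 88,200 g cyanuric acid.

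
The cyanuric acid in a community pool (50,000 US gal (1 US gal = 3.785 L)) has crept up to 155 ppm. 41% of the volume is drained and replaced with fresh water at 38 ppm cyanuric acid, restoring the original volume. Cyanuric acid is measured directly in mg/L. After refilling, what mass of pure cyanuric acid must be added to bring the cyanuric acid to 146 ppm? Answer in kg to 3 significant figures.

7.38 kg

Volume: 50,000 US gal × 3.785 L/gal = 189,250 L.
After draining 41% and refilling: 155 × 0.59 + 38 × 0.41 = 107.03 ppm.
Deficit to target: 146 − 107.03 = 38.97 mg/L.
Mass: 38.97 mg/L × 189,250 L = 7375 g cyanuric acid.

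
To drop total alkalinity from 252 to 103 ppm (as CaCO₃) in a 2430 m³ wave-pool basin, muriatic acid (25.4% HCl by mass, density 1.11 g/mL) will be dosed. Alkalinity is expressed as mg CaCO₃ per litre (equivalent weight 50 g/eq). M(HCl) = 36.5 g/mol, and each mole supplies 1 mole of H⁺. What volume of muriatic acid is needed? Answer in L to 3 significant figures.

937 L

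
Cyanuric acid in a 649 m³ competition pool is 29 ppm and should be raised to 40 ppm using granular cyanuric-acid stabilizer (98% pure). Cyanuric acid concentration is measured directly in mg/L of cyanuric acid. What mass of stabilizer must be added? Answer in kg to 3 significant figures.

7.28 kg

Volume: 649 m³ = 649,000 L.
CYA to add: (40 − 29) = 11 mg/L × 649,000 L = 7139 g cyanuric acid.
At 98% purity: 7139 / 0.98 = 7285 g product.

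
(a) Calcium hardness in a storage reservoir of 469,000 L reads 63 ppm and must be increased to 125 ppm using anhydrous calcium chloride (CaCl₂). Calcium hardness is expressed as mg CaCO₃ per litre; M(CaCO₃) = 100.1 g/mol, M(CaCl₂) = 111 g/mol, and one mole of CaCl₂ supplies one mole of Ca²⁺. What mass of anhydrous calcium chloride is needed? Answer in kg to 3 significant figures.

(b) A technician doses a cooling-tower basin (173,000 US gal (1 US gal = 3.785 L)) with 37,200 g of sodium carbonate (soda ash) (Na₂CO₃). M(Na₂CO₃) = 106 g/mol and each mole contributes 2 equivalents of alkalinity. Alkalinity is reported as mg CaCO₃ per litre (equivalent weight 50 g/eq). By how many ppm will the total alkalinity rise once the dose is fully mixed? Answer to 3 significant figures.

(a) 32.2 kg; (b) 53.6 ppm

(a) Hardness to add: (125 − 63) = 62 mg/L as CaCO₃ × 469,000 L = 29,080 g as CaCO₃.
(a) Moles of Ca²⁺ (1 mol Ca²⁺ ≡ 1 mol CaCO₃): 29,080 / 100.1 g/mol = 290.5 mol.
(a) Mass of CaCl₂: 290.5 × 111 = 32,240 g.

(b) Volume: 173,000 US gal × 3.785 L/gal = 654,805 L.
(b) Moles of Na₂CO₃: 37,200 g ÷ 106 g/mol = 350.9 mol → 701.9 eq of alkalinity.
(b) As CaCO₃: 701.9 eq × 50 g/eq = 35,090 g.
(b) Rise: 35,090 g / 654,805 L × 1000 = 53.6 mg/L.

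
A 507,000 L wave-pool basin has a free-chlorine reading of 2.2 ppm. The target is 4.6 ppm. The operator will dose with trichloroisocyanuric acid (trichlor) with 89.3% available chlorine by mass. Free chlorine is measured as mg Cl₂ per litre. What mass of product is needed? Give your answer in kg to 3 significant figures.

1.36 kg

Chlorine deficit: 4.6 − 2.2 = 2.4 ppm = 2.4 mg/L as Cl₂.
Cl₂ equivalent needed: 2.4 mg/L × 507,000 L = 1,217,000 mg = 1217 g.
Product at 89.3% available chlorine: 1217 / 0.893 = 1363 g.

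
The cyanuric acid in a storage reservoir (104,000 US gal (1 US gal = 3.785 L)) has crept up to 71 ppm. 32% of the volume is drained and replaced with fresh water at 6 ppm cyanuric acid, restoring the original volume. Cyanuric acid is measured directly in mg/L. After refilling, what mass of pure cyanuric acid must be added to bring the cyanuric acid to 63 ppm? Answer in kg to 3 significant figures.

5.04 kg

Volume: 104,000 US gal × 3.785 L/gal = 393,640 L.
After draining 32% and refilling: 71 × 0.68 + 6 × 0.32 = 50.2 ppm.
Deficit to target: 63 − 50.2 = 12.8 mg/L.
Mass: 12.8 mg/L × 393,640 L = 5039 g cyanuric acid.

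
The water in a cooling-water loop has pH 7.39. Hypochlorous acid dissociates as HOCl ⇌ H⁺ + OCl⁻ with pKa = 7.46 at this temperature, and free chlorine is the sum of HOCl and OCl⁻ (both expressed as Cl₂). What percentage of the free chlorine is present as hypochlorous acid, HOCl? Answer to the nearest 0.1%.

54.0%

[OCl⁻]/[HOCl] = 10^(pH − pKa) = 10^(7.39 − 7.46) = 10^-0.07 = 0.8511.
Fraction as HOCl = 1 / (1 + 0.8511) = 0.5402.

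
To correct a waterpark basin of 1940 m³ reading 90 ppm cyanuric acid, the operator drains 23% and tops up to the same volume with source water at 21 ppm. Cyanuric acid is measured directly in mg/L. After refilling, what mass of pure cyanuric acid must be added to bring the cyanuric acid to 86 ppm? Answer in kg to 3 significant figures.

Volume: 1940 m³ = 1,940,000 L.
After draining 23% and refilling: 90 × 0.77 + 21 × 0.23 = 74.13 ppm.
Deficit to target: 86 − 74.13 = 11.87 mg/L.
Mass: 11.87 mg/L × 1,940,000 L = 23,030 g cyanuric acid.

23.0 kg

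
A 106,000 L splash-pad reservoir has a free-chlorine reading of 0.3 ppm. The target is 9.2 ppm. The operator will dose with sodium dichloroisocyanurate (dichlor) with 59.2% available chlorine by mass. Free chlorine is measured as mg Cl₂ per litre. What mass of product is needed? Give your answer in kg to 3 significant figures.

Chlorine deficit: 9.2 − 0.3 = 8.9 ppm = 8.9 mg/L as Cl₂.
Cl₂ equivalent needed: 8.9 mg/L × 106,000 L = 943,400 mg = 943.4 g.
Product at 59.2% available chlorine: 943.4 / 0.592 = 1594 g.

1.59 kg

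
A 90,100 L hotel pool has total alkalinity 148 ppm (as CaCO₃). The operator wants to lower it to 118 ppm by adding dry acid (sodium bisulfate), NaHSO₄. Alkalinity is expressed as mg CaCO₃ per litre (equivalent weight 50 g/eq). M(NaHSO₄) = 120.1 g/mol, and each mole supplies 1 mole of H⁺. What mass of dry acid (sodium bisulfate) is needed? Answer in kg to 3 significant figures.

Alkalinity to neutralize: (148 − 118) = 30 mg/L as CaCO₃ × 90,100 L = 2703 g as CaCO₃.
Equivalents of H⁺ required: 2703 ÷ 50 g/eq = 54.06 eq = 54.06 mol NaHSO₄.
Mass of NaHSO₄: 54.06 × 120.1 = 6493 g.

6.49 kg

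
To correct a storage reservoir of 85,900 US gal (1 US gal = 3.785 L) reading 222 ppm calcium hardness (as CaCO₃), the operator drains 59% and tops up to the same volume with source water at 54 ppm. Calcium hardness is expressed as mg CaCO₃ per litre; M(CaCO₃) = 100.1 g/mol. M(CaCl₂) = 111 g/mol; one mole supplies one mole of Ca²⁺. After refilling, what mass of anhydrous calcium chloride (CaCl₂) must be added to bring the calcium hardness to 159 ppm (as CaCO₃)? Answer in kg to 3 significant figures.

Volume: 85,900 US gal × 3.785 L/gal = 325,132 L.
After draining 59% and refilling: 222 × 0.41 + 54 × 0.59 = 122.88 ppm.
Deficit to target: 159 − 122.88 = 36.12 mg/L.
As CaCO₃: 36.12 mg/L × 325,132 L = 11,740 g; ÷ 100.1 = 117.3 mol Ca²⁺.
Mass: 117.3 × 111 = 13,020 g.

13.0 kg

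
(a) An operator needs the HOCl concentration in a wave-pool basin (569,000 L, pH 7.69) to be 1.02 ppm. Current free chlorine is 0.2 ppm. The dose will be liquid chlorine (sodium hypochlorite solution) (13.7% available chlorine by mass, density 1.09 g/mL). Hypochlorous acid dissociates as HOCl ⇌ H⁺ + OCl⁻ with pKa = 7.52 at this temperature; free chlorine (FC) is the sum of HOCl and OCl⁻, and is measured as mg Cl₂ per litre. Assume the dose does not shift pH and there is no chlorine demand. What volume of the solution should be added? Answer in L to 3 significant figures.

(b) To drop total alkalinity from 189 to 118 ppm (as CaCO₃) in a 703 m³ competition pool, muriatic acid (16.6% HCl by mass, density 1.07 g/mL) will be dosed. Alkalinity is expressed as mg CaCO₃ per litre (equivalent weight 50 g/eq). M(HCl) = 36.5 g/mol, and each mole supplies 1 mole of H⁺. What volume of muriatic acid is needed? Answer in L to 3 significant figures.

(a) [OCl⁻]/[HOCl] = 10^(pH − pKa) = 10^(7.69 − 7.52) = 1.479; fraction as HOCl = 1/(1 + 1.479) = 0.4034.
(a) Free chlorine required for 1.02 ppm HOCl: 1.02 / 0.4034 = 2.529 ppm.
(a) FC to add: 2.529 − 0.2 = 2.329 mg/L as Cl₂.
(a) Cl₂ equivalent: 2.329 mg/L × 569,000 L = 1325 g.
(a) Product at 13.7% available Cl: 1325 / 0.137 = 9672 g.
(a) Volume: 9672 g ÷ 1.09 g/mL = 8873 mL.

(b) Volume: 703 m³ = 703,000 L.
(b) Alkalinity to neutralize: (189 − 118) = 71 mg/L as CaCO₃ × 703,000 L = 49,910 g as CaCO₃.
(b) Equivalents of H⁺ required: 49,910 ÷ 50 g/eq = 998.3 eq = 998.3 mol HCl.
(b) Mass of HCl: 998.3 × 36.5 = 36,440 g.
(b) Mass of 16.6% solution: 36,440 / 0.166 = 219,500 g.
(b) Volume: 219,500 g ÷ 1.07 g/mL = 205,100 mL.

(a) 8.87 L; (b) 205 L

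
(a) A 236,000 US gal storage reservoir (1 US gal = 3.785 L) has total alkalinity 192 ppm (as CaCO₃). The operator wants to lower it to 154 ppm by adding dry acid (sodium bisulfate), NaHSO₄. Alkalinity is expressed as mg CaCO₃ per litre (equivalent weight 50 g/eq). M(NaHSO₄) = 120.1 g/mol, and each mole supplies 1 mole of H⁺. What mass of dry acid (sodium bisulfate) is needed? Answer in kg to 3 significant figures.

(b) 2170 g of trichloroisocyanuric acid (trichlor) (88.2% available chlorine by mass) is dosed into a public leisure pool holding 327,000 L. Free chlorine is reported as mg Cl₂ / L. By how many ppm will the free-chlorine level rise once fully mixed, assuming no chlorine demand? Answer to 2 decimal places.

(a) 81.5 kg; (b) 5.85 ppm

(a) Volume: 236,000 US gal × 3.785 L/gal = 893,260 L.
(a) Alkalinity to neutralize: (192 − 154) = 38 mg/L as CaCO₃ × 893,260 L = 33,940 g as CaCO₃.
(a) Equivalents of H⁺ required: 33,940 ÷ 50 g/eq = 678.9 eq = 678.9 mol NaHSO₄.
(a) Mass of NaHSO₄: 678.9 × 120.1 = 81,530 g.

(b) Available chlorine delivered: 2170 g × 0.882 = 1914 g as Cl₂.
(b) Concentration rise: 1914 g / 327,000 L = 5.853 mg/L = 5.85 ppm.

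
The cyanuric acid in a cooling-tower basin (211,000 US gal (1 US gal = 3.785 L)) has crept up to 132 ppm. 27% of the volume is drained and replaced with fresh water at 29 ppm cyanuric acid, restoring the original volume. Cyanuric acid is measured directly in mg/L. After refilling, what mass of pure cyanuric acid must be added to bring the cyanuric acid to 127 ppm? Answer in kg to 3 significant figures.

Volume: 211,000 US gal × 3.785 L/gal = 798,635 L.
After draining 27% and refilling: 132 × 0.73 + 29 × 0.27 = 104.19 ppm.
Deficit to target: 127 − 104.19 = 22.81 mg/L.
Mass: 22.81 mg/L × 798,635 L = 18,220 g cyanuric acid.

18.2 kg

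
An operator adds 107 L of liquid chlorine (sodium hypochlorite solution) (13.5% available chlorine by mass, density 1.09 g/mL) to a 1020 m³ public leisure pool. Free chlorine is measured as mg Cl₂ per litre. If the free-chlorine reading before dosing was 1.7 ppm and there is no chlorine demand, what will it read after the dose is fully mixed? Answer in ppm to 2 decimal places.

Volume: 1020 m³ = 1,020,000 L.
Mass of solution: 107 L × 1000 mL/L × 1.09 g/mL = 116,600 g.
Available chlorine delivered: 116,600 g × 0.135 = 15,750 g as Cl₂.
Concentration rise: 15,750 g / 1,020,000 L = 15.44 mg/L = 15.44 ppm.
Final FC: 1.7 + 15.44 = 17.14 ppm.

17.14 ppm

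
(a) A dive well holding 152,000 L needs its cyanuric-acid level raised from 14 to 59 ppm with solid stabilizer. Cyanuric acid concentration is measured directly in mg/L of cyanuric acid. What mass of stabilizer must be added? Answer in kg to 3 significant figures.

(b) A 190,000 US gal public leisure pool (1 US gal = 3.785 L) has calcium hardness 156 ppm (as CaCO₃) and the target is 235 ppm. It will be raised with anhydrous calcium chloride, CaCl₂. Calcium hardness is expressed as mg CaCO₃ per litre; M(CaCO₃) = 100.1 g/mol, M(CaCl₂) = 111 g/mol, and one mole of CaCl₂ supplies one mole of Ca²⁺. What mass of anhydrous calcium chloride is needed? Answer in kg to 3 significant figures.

(a) 6.84 kg; (b) 63.0 kg

(a) CYA to add: (59 − 14) = 45 mg/L × 152,000 L = 6840 g cyanuric acid.

(b) Volume: 190,000 US gal × 3.785 L/gal = 719,150 L.
(b) Hardness to add: (235 − 156) = 79 mg/L as CaCO₃ × 719,150 L = 56,810 g as CaCO₃.
(b) Moles of Ca²⁺ (1 mol Ca²⁺ ≡ 1 mol CaCO₃): 56,810 / 100.1 g/mol = 567.6 mol.
(b) Mass of CaCl₂: 567.6 × 111 = 63,000 g.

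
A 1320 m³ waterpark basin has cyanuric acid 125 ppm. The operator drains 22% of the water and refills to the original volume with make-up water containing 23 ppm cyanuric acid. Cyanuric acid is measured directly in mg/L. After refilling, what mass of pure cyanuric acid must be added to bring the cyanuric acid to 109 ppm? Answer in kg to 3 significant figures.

8.50 kg

Volume: 1320 m³ = 1,320,000 L.
After draining 22% and refilling: 125 × 0.78 + 23 × 0.22 = 102.56 ppm.
Deficit to target: 109 − 102.56 = 6.44 mg/L.
Mass: 6.44 mg/L × 1,320,000 L = 8501 g cyanuric acid.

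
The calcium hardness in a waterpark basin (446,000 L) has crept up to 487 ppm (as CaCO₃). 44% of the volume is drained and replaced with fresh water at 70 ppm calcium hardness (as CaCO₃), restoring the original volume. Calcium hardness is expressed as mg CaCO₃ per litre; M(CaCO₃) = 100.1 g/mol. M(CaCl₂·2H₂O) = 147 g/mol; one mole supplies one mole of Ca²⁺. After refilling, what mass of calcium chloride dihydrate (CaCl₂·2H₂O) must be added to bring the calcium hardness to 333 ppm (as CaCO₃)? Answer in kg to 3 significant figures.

After draining 44% and refilling: 487 × 0.56 + 70 × 0.44 = 303.52 ppm.
Deficit to target: 333 − 303.52 = 29.48 mg/L.
As CaCO₃: 29.48 mg/L × 446,000 L = 13,150 g; ÷ 100.1 = 131.3 mol Ca²⁺.
Mass: 131.3 × 147 = 19,310 g.

19.3 kg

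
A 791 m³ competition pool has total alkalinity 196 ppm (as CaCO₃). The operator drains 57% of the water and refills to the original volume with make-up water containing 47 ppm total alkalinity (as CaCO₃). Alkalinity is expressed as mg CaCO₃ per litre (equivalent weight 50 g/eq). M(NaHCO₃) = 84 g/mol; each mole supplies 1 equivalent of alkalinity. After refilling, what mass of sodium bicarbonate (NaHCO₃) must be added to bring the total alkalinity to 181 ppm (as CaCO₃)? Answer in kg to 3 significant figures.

92.9 kg

Volume: 791 m³ = 791,000 L.
After draining 57% and refilling: 196 × 0.43 + 47 × 0.57 = 111.07 ppm.
Deficit to target: 181 − 111.07 = 69.93 mg/L.
As CaCO₃: 69.93 mg/L × 791,000 L = 55,310 g; ÷ 50 g/eq ÷ 1 = 1106 mol NaHCO₃.
Mass: 1106 × 84 = 92,930 g.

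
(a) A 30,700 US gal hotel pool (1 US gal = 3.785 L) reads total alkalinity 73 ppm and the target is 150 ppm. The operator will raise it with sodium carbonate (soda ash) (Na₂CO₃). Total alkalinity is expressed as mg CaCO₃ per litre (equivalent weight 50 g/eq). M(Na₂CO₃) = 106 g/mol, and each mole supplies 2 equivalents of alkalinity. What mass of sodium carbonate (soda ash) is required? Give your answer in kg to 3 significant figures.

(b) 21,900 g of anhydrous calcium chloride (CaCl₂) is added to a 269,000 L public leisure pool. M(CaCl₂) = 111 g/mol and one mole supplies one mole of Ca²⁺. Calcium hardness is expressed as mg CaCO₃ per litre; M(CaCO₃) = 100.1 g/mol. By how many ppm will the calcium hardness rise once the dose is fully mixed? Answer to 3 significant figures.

(a) 9.48 kg; (b) 73.4 ppm

(a) Volume: 30,700 US gal × 3.785 L/gal = 116,200 L.
(a) Alkalinity to add: (150 − 73) = 77 mg/L as CaCO₃ × 116,200 L = 8947 g as CaCO₃.
(a) Equivalents: 8947 g ÷ 50 g/eq = 178.9 eq.
(a) Each mole of Na₂CO₃ supplies 2 eq, so 178.9 / 2 = 89.47 mol.
(a) Mass: 89.47 mol × 106 g/mol = 9484 g.

(b) Moles of Ca²⁺: 21,900 g ÷ 111 g/mol = 197.3 mol.
(b) As CaCO₃: 197.3 mol × 100.1 g/mol = 19,750 g.
(b) Rise: 19,750 g / 269,000 L × 1000 = 73.42 mg/L.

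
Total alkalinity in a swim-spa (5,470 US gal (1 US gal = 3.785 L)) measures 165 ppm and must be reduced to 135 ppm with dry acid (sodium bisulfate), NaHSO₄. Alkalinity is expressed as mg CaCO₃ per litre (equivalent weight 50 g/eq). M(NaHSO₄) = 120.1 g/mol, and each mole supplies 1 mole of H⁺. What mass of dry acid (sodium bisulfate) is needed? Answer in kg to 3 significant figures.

1.49 kg

Volume: 5,470 US gal × 3.785 L/gal = 20,704 L.
Alkalinity to neutralize: (165 − 135) = 30 mg/L as CaCO₃ × 20,704 L = 621.1 g as CaCO₃.
Equivalents of H⁺ required: 621.1 ÷ 50 g/eq = 12.42 eq = 12.42 mol NaHSO₄.
Mass of NaHSO₄: 12.42 × 120.1 = 1492 g.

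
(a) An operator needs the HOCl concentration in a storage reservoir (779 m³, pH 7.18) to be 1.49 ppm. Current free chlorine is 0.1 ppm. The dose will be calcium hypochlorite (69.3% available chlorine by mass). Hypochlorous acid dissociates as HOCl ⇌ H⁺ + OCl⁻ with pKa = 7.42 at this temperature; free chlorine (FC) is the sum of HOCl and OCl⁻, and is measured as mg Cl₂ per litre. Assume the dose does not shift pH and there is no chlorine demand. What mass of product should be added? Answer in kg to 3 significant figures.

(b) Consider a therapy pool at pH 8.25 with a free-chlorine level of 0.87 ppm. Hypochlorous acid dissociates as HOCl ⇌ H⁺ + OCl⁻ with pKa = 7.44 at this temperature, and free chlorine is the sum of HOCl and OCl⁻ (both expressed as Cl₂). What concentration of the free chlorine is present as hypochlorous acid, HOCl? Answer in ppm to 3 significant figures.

(a) Volume: 779 m³ = 779,000 L.
(a) [OCl⁻]/[HOCl] = 10^(pH − pKa) = 10^(7.18 − 7.42) = 0.5754; fraction as HOCl = 1/(1 + 0.5754) = 0.6347.
(a) Free chlorine required for 1.49 ppm HOCl: 1.49 / 0.6347 = 2.347 ppm.
(a) FC to add: 2.347 − 0.1 = 2.247 mg/L as Cl₂.
(a) Cl₂ equivalent: 2.247 mg/L × 779,000 L = 1751 g.
(a) Product at 69.3% available Cl: 1751 / 0.693 = 2526 g.

(b) [OCl⁻]/[HOCl] = 10^(pH − pKa) = 10^(8.25 − 7.44) = 10^0.81 = 6.457.
(b) Fraction as HOCl = 1 / (1 + 6.457) = 0.1341.
(b) HOCl = 0.1341 × 0.87 ppm = 0.1167 ppm.

(a) 2.53 kg; (b) 0.117 ppm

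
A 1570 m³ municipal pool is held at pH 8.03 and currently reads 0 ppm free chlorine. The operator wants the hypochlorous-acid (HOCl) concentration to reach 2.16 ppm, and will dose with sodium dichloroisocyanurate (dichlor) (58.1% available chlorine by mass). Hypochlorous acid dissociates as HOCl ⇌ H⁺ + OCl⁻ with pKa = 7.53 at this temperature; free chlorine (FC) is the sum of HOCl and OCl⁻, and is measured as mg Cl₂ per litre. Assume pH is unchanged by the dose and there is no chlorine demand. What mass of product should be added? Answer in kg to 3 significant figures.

Volume: 1570 m³ = 1,570,000 L.
[OCl⁻]/[HOCl] = 10^(pH − pKa) = 10^(8.03 − 7.53) = 3.162; fraction as HOCl = 1/(1 + 3.162) = 0.2403.
Free chlorine required for 2.16 ppm HOCl: 2.16 / 0.2403 = 8.991 ppm.
FC to add: 8.991 − 0 = 8.991 mg/L as Cl₂.
Cl₂ equivalent: 8.991 mg/L × 1,570,000 L = 14,120 g.
Product at 58.1% available Cl: 14,120 / 0.581 = 24,290 g.

24.3 kg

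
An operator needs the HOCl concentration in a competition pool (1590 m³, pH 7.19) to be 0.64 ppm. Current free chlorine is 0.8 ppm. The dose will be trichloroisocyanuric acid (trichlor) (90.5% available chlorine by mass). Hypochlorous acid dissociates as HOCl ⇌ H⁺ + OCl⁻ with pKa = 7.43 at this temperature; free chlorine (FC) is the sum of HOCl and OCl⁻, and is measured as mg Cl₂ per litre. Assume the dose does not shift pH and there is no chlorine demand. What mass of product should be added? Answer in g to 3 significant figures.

Volume: 1590 m³ = 1,590,000 L.
[OCl⁻]/[HOCl] = 10^(pH − pKa) = 10^(7.19 − 7.43) = 0.5754; fraction as HOCl = 1/(1 + 0.5754) = 0.6347.
Free chlorine required for 0.64 ppm HOCl: 0.64 / 0.6347 = 1.008 ppm.
FC to add: 1.008 − 0.8 = 0.2083 mg/L as Cl₂.
Cl₂ equivalent: 0.2083 mg/L × 1,590,000 L = 331.2 g.
Product at 90.5% available Cl: 331.2 / 0.905 = 365.9 g.

366 g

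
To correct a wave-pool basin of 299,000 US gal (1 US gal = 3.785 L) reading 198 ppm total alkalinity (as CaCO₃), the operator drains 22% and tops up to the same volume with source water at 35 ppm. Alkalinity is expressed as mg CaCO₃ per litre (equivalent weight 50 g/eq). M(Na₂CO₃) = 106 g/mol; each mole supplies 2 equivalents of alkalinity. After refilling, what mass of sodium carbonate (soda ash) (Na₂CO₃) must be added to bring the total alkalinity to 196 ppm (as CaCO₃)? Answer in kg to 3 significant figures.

Volume: 299,000 US gal × 3.785 L/gal = 1,131,715 L.
After draining 22% and refilling: 198 × 0.78 + 35 × 0.22 = 162.14 ppm.
Deficit to target: 196 − 162.14 = 33.86 mg/L.
As CaCO₃: 33.86 mg/L × 1,131,715 L = 38,320 g; ÷ 50 g/eq ÷ 2 = 383.2 mol Na₂CO₃.
Mass: 383.2 × 106 = 40,620 g.

40.6 kg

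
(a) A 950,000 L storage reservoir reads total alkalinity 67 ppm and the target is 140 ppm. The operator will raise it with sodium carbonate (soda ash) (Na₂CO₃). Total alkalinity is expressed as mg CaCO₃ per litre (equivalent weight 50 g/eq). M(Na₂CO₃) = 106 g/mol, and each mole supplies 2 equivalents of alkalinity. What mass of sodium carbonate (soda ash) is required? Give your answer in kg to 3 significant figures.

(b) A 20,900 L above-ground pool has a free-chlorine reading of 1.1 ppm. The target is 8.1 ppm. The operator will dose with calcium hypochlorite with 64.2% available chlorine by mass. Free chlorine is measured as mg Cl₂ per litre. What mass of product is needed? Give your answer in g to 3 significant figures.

(a) 73.5 kg; (b) 228 g

(a) Alkalinity to add: (140 − 67) = 73 mg/L as CaCO₃ × 950,000 L = 69,350 g as CaCO₃.
(a) Equivalents: 69,350 g ÷ 50 g/eq = 1387 eq.
(a) Each mole of Na₂CO₃ supplies 2 eq, so 1387 / 2 = 693.5 mol.
(a) Mass: 693.5 mol × 106 g/mol = 73,510 g.

(b) Chlorine deficit: 8.1 − 1.1 = 7 ppm = 7 mg/L as Cl₂.
(b) Cl₂ equivalent needed: 7 mg/L × 20,900 L = 146,300 mg = 146.3 g.
(b) Product at 64.2% available chlorine: 146.3 / 0.642 = 227.9 g.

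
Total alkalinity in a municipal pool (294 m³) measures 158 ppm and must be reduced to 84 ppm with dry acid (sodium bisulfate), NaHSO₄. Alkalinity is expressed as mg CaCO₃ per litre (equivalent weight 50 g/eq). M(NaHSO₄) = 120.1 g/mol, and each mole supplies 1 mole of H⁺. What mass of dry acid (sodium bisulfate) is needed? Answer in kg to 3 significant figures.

52.3 kg

Volume: 294 m³ = 294,000 L.
Alkalinity to neutralize: (158 − 84) = 74 mg/L as CaCO₃ × 294,000 L = 21,760 g as CaCO₃.
Equivalents of H⁺ required: 21,760 ÷ 50 g/eq = 435.1 eq = 435.1 mol NaHSO₄.
Mass of NaHSO₄: 435.1 × 120.1 = 52,260 g.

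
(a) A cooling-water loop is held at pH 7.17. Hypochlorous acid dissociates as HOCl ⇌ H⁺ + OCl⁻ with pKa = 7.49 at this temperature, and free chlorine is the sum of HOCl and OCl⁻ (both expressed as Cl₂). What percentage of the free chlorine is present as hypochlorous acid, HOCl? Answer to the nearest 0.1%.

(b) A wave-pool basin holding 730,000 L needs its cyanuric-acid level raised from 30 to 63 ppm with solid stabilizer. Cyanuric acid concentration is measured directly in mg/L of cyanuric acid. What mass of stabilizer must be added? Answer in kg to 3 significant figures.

(a) 67.6%; (b) 24.1 kg

(a) [OCl⁻]/[HOCl] = 10^(pH − pKa) = 10^(7.17 − 7.49) = 10^-0.32 = 0.4786.
(a) Fraction as HOCl = 1 / (1 + 0.4786) = 0.6763.

(b) CYA to add: (63 − 30) = 33 mg/L × 730,000 L = 24,090 g cyanuric acid.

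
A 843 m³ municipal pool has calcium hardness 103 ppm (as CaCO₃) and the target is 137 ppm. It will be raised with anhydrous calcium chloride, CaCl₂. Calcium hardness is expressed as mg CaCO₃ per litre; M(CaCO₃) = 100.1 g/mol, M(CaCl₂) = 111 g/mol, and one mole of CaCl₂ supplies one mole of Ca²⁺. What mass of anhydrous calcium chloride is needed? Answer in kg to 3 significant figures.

Volume: 843 m³ = 843,000 L.
Hardness to add: (137 − 103) = 34 mg/L as CaCO₃ × 843,000 L = 28,660 g as CaCO₃.
Moles of Ca²⁺ (1 mol Ca²⁺ ≡ 1 mol CaCO₃): 28,660 / 100.1 g/mol = 286.3 mol.
Mass of CaCl₂: 286.3 × 111 = 31,780 g.

31.8 kg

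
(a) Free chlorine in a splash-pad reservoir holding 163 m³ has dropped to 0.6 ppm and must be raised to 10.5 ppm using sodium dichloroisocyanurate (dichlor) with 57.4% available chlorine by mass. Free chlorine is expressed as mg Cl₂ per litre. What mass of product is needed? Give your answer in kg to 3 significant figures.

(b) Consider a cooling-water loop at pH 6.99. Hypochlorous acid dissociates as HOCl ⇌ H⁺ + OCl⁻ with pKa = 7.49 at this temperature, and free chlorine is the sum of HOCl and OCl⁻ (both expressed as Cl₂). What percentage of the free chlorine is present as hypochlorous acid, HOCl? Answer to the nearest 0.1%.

(a) 2.81 kg; (b) 76.0%

(a) Volume: 163 m³ = 163,000 L.
(a) Chlorine deficit: 10.5 − 0.6 = 9.9 ppm = 9.9 mg/L as Cl₂.
(a) Cl₂ equivalent needed: 9.9 mg/L × 163,000 L = 1,614,000 mg = 1614 g.
(a) Product at 57.4% available chlorine: 1614 / 0.574 = 2811 g.

(b) [OCl⁻]/[HOCl] = 10^(pH − pKa) = 10^(6.99 − 7.49) = 10^-0.50 = 0.3162.
(b) Fraction as HOCl = 1 / (1 + 0.3162) = 0.7597.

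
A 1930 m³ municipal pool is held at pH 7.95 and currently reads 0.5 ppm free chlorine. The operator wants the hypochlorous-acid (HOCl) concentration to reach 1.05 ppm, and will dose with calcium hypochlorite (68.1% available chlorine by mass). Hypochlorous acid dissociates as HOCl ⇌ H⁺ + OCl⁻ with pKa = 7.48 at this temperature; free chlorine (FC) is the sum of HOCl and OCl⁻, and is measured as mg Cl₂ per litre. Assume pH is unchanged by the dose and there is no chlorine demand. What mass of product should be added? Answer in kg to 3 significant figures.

Volume: 1930 m³ = 1,930,000 L.
[OCl⁻]/[HOCl] = 10^(pH − pKa) = 10^(7.95 − 7.48) = 2.951; fraction as HOCl = 1/(1 + 2.951) = 0.2531.
Free chlorine required for 1.05 ppm HOCl: 1.05 / 0.2531 = 4.149 ppm.
FC to add: 4.149 − 0.5 = 3.649 mg/L as Cl₂.
Cl₂ equivalent: 3.649 mg/L × 1,930,000 L = 7042 g.
Product at 68.1% available Cl: 7042 / 0.681 = 10,340 g.

10.3 kg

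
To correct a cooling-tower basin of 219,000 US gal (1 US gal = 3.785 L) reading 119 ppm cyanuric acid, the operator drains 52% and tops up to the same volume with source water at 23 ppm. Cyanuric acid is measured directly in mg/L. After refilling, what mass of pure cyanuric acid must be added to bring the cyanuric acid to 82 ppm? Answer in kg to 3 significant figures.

Volume: 219,000 US gal × 3.785 L/gal = 828,915 L.
After draining 52% and refilling: 119 × 0.48 + 23 × 0.52 = 69.08 ppm.
Deficit to target: 82 − 69.08 = 12.92 mg/L.
Mass: 12.92 mg/L × 828,915 L = 10,710 g cyanuric acid.

10.7 kg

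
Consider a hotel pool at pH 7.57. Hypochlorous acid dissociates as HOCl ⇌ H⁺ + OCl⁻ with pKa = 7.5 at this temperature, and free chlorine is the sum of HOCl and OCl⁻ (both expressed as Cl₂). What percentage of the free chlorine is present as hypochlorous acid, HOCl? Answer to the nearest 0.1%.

46.0%

[OCl⁻]/[HOCl] = 10^(pH − pKa) = 10^(7.57 − 7.5) = 10^0.07 = 1.175.
Fraction as HOCl = 1 / (1 + 1.175) = 0.4598.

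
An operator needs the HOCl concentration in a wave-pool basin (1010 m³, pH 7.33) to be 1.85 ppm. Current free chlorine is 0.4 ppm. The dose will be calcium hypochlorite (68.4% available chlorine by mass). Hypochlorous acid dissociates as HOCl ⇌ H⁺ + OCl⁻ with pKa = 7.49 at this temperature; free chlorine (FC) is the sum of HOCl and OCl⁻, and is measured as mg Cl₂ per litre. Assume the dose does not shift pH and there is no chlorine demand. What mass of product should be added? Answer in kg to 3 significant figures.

Volume: 1010 m³ = 1,010,000 L.
[OCl⁻]/[HOCl] = 10^(pH − pKa) = 10^(7.33 − 7.49) = 0.6918; fraction as HOCl = 1/(1 + 0.6918) = 0.5911.
Free chlorine required for 1.85 ppm HOCl: 1.85 / 0.5911 = 3.13 ppm.
FC to add: 3.13 − 0.4 = 2.73 mg/L as Cl₂.
Cl₂ equivalent: 2.73 mg/L × 1,010,000 L = 2757 g.
Product at 68.4% available Cl: 2757 / 0.684 = 4031 g.

4.03 kg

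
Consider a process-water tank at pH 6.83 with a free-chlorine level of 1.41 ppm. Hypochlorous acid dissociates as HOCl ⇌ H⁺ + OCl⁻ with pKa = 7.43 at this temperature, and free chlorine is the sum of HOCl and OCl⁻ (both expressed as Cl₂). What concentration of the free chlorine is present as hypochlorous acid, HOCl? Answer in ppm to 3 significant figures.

[OCl⁻]/[HOCl] = 10^(pH − pKa) = 10^(6.83 − 7.43) = 10^-0.60 = 0.2512.
Fraction as HOCl = 1 / (1 + 0.2512) = 0.7992.
HOCl = 0.7992 × 1.41 ppm = 1.127 ppm.

1.13 ppm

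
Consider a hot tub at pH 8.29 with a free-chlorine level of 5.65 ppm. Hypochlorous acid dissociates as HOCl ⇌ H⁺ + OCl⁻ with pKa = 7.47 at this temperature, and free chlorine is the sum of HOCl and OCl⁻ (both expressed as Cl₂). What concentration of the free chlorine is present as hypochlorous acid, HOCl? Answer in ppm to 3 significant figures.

0.743 ppm

[OCl⁻]/[HOCl] = 10^(pH − pKa) = 10^(8.29 − 7.47) = 10^0.82 = 6.607.
Fraction as HOCl = 1 / (1 + 6.607) = 0.1315.
HOCl = 0.1315 × 5.65 ppm = 0.7427 ppm.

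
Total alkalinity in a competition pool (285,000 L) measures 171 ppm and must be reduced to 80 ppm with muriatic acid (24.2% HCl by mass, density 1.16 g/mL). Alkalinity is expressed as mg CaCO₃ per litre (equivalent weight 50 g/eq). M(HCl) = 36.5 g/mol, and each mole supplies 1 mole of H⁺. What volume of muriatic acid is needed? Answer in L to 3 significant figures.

Alkalinity to neutralize: (171 − 80) = 91 mg/L as CaCO₃ × 285,000 L = 25,940 g as CaCO₃.
Equivalents of H⁺ required: 25,940 ÷ 50 g/eq = 518.7 eq = 518.7 mol HCl.
Mass of HCl: 518.7 × 36.5 = 18,930 g.
Mass of 24.2% solution: 18,930 / 0.242 = 78,230 g.
Volume: 78,230 g ÷ 1.16 g/mL = 67,440 mL.

67.4 L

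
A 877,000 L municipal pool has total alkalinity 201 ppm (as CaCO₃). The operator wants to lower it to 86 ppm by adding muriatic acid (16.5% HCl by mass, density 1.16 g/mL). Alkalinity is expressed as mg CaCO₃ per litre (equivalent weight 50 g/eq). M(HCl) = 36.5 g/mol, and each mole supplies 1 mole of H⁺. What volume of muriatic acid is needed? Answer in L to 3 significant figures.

Alkalinity to neutralize: (201 − 86) = 115 mg/L as CaCO₃ × 877,000 L = 100,900 g as CaCO₃.
Equivalents of H⁺ required: 100,900 ÷ 50 g/eq = 2017 eq = 2017 mol HCl.
Mass of HCl: 2017 × 36.5 = 73,620 g.
Mass of 16.5% solution: 73,620 / 0.165 = 446,200 g.
Volume: 446,200 g ÷ 1.16 g/mL = 384,700 mL.

385 L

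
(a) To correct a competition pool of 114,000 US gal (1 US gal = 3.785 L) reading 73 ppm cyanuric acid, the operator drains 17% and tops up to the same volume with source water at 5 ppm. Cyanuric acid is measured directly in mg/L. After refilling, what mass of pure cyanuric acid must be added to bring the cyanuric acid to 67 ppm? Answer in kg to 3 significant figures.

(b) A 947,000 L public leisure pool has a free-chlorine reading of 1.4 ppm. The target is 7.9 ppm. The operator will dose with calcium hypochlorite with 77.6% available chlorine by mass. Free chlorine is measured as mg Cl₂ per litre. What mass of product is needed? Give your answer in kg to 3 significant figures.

(a) Volume: 114,000 US gal × 3.785 L/gal = 431,490 L.
(a) After draining 17% and refilling: 73 × 0.83 + 5 × 0.17 = 61.44 ppm.
(a) Deficit to target: 67 − 61.44 = 5.56 mg/L.
(a) Mass: 5.56 mg/L × 431,490 L = 2399 g cyanuric acid.

(b) Chlorine deficit: 7.9 − 1.4 = 6.5 ppm = 6.5 mg/L as Cl₂.
(b) Cl₂ equivalent needed: 6.5 mg/L × 947,000 L = 6,156,000 mg = 6156 g.
(b) Product at 77.6% available chlorine: 6156 / 0.776 = 7932 g.

(a) 2.40 kg; (b) 7.93 kg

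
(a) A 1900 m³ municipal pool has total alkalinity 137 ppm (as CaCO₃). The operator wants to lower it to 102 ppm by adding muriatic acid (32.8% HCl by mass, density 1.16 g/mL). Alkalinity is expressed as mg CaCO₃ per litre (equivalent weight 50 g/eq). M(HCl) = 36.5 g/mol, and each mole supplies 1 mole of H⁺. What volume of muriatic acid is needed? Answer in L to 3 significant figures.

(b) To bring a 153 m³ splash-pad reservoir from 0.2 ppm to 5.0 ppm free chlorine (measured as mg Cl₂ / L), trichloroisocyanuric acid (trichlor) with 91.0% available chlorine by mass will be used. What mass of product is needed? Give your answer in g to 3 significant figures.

(a) 128 L; (b) 807 g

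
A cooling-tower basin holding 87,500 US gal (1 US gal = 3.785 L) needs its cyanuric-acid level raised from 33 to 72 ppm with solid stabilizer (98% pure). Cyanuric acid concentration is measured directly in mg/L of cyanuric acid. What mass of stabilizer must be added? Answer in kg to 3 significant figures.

13.2 kg

Volume: 87,500 US gal × 3.785 L/gal = 331,188 L.
CYA to add: (72 − 33) = 39 mg/L × 331,188 L = 12,920 g cyanuric acid.
At 98% purity: 12,920 / 0.98 = 13,180 g product.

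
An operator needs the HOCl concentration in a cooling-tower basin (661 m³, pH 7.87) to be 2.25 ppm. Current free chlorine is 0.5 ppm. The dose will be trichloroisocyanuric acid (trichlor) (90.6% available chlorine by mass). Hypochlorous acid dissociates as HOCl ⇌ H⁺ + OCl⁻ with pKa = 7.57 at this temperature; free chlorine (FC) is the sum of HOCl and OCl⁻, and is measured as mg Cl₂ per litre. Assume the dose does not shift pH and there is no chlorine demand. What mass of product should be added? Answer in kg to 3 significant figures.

Volume: 661 m³ = 661,000 L.
[OCl⁻]/[HOCl] = 10^(pH − pKa) = 10^(7.87 − 7.57) = 1.995; fraction as HOCl = 1/(1 + 1.995) = 0.3339.
Free chlorine required for 2.25 ppm HOCl: 2.25 / 0.3339 = 6.739 ppm.
FC to add: 6.739 − 0.5 = 6.239 mg/L as Cl₂.
Cl₂ equivalent: 6.239 mg/L × 661,000 L = 4124 g.
Product at 90.6% available Cl: 4124 / 0.906 = 4552 g.

4.55 kg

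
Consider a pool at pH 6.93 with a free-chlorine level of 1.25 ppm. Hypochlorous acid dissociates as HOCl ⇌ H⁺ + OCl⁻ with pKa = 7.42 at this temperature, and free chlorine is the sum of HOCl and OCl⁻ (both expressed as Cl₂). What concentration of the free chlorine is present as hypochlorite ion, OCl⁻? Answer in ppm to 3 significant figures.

[OCl⁻]/[HOCl] = 10^(pH − pKa) = 10^(6.93 − 7.42) = 10^-0.49 = 0.3236.
Fraction as HOCl = 1 / (1 + 0.3236) = 0.7555.
OCl⁻ = (1 − 0.7555) × 1.25 ppm = 0.3056 ppm.

0.306 ppm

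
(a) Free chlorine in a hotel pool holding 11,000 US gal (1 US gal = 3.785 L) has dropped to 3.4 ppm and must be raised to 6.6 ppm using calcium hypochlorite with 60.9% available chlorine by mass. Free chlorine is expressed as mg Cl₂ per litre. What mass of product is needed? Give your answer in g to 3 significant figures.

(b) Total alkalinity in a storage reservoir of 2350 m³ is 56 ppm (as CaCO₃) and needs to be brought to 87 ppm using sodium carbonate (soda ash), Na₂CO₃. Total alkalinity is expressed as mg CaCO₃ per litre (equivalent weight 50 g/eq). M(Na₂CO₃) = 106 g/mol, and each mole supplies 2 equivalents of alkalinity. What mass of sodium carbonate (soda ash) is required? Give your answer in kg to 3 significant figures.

(a) Volume: 11,000 US gal × 3.785 L/gal = 41,635 L.
(a) Chlorine deficit: 6.6 − 3.4 = 3.2 ppm = 3.2 mg/L as Cl₂.
(a) Cl₂ equivalent needed: 3.2 mg/L × 41,635 L = 133,200 mg = 133.2 g.
(a) Product at 60.9% available chlorine: 133.2 / 0.609 = 218.8 g.

(b) Volume: 2350 m³ = 2,350,000 L.
(b) Alkalinity to add: (87 − 56) = 31 mg/L as CaCO₃ × 2,350,000 L = 72,850 g as CaCO₃.
(b) Equivalents: 72,850 g ÷ 50 g/eq = 1457 eq.
(b) Each mole of Na₂CO₃ supplies 2 eq, so 1457 / 2 = 728.5 mol.
(b) Mass: 728.5 mol × 106 g/mol = 77,220 g.

(a) 219 g; (b) 77.2 kg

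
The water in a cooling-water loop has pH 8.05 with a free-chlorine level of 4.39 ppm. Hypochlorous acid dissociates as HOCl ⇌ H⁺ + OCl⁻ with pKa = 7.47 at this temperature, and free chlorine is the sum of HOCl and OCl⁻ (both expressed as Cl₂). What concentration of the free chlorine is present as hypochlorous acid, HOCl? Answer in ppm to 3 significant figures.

0.914 ppm

[OCl⁻]/[HOCl] = 10^(pH − pKa) = 10^(8.05 − 7.47) = 10^0.58 = 3.802.
Fraction as HOCl = 1 / (1 + 3.802) = 0.2083.
HOCl = 0.2083 × 4.39 ppm = 0.9142 ppm.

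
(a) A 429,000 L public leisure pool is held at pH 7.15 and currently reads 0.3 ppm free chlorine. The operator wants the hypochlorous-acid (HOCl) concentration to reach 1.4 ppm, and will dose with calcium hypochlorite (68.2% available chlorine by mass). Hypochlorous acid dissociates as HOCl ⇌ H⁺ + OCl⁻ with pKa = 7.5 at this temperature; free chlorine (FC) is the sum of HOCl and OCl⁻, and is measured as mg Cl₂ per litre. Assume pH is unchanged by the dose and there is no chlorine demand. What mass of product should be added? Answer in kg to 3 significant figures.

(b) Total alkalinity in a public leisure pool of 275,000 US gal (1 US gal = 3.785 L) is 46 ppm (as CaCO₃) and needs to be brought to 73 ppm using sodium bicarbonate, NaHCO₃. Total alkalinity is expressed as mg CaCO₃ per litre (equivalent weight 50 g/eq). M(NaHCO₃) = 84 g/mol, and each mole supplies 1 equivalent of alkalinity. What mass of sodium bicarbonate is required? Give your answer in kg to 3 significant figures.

(a) [OCl⁻]/[HOCl] = 10^(pH − pKa) = 10^(7.15 − 7.5) = 0.4467; fraction as HOCl = 1/(1 + 0.4467) = 0.6912.
(a) Free chlorine required for 1.4 ppm HOCl: 1.4 / 0.6912 = 2.025 ppm.
(a) FC to add: 2.025 − 0.3 = 1.725 mg/L as Cl₂.
(a) Cl₂ equivalent: 1.725 mg/L × 429,000 L = 740.2 g.
(a) Product at 68.2% available Cl: 740.2 / 0.682 = 1085 g.

(b) Volume: 275,000 US gal × 3.785 L/gal = 1,040,875 L.
(b) Alkalinity to add: (73 − 46) = 27 mg/L as CaCO₃ × 1,040,875 L = 28,100 g as CaCO₃.
(b) Equivalents: 28,100 g ÷ 50 g/eq = 562.1 eq.
(b) NaHCO₃ supplies 1 eq per mole → 562.1 mol.
(b) Mass: 562.1 mol × 84 g/mol = 47,210 g.

(a) 1.09 kg; (b) 47.2 kg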